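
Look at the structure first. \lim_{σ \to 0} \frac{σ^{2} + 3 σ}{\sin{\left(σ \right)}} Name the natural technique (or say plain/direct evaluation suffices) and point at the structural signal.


Verdict: l'Hôpital's rule (0/0) — plug in 0: top and bottom both hit zero, so differentiate each and retry. Expanding numerator and denominator to first order gives the same value — the rule automates exactly that.


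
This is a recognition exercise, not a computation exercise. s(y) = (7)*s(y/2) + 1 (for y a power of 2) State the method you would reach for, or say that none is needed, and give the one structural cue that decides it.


Diagnosis: the master substitution — divide-the-index recursion (y/2 inside the call) straightens out once the index is rewritten as 2^m.


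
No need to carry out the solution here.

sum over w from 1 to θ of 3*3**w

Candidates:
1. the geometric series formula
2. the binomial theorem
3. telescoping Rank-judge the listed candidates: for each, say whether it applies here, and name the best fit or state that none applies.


Diagnosis: the geometric series formula — check a ratio of consecutive terms: it is 3, independent of the index, so the geometric formula closes the sum.
- the geometric series formula: a fit — the right tool for this form.
- the binomial theorem — no binomial coefficients pair with matched powers.
- telescoping: neither a shifted-difference shape nor integer-spaced poles are present.


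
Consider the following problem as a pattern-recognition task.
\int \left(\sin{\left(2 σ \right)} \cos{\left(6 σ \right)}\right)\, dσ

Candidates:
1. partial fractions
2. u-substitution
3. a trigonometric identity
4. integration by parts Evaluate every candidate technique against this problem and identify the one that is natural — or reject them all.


Technique: a trigonometric identity — mixed-frequency products such as \sin{\left(2 σ \right)} \cos{\left(6 σ \right)} are designed for the product-to-sum formula.
- partial fractions — there is no rational-function structure to decompose.
- u-substitution — no subexpression of the integrand serves as a whole-integral substitution inner — individual terms may offer their own, but none carries its derivative as a factor of the full integrand; a working change of variable would have to be constructed from outside the expression.
- a trigonometric identity: a fit — the right tool for this form.
- integration by parts — not the fit here: there is no polynomial factor to ladder down — parts can still close the trigonometric product by recursion, though the identity rewrite is the direct route.


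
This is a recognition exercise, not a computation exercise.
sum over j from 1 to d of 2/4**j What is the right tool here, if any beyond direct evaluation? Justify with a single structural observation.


Verdict: the geometric series formula — consecutive terms stand in a fixed index-free ratio — the geometric sum formula closes it.


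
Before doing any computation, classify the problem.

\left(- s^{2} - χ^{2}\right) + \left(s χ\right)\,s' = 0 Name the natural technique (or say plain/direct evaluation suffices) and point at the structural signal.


Best approach: the homogeneous substitution — the slope's numerator and denominator share total degree; set v = s/χ and the equation drops to separable form. This doubles as a Bernoulli equation in the unknown as written; the homogeneous route needs no setup at all.


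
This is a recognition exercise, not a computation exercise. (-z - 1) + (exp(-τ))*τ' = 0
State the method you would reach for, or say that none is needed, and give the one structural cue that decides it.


Technique: separation of variables — one side of the product carries the independent variable, the other the unknown — the textbook separation shape. The equation is exact as it stands too — a potential function exists — though separation reads the split structure directly.


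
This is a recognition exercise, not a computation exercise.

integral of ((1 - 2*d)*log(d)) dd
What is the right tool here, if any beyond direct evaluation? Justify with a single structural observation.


Method: integration by parts — choose u = log(d): one derivative turns the logarithm algebraic, and the remaining factor 1 - 2*d integrates term by term under the power rule.


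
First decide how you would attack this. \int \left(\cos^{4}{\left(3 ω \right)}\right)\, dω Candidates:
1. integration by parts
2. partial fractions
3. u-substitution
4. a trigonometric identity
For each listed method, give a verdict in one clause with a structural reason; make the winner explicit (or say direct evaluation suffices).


Best approach: a trigonometric identity — \cos^{4}{\left(3 ω \right)} carries an even exponent — trade it for double-angle cosines before integrating.
- integration by parts: not the natural route: no polynomial-kernel product appears — a recursive parts reduction of the trigonometric product exists, but the identity rewrite is direct.
- partial fractions: there is no rational-function structure to decompose.
- u-substitution: no subexpression of the integrand pairs with its own derivative as a factor — individual terms may offer their own substitutions, but any change of variable covering the whole integral would have to be constructed from outside the expression.
- a trigonometric identity — applicable, and directly so.


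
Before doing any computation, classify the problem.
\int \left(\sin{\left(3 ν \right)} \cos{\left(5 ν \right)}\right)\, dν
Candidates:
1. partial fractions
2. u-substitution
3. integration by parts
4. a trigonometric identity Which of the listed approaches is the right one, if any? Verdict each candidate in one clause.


Method: a trigonometric identity — distinct frequencies under one product (\sin{\left(3 ν \right)} \cos{\left(5 ν \right)}): the product-to-sum identity is the systematic route to an integrable form.
- partial fractions: there is no rational-function structure to decompose.
- u-substitution: no subexpression of the integrand serves as a whole-integral substitution inner — individual terms may offer their own, but none carries its derivative as a factor of the full integrand; a working change of variable would have to be constructed from outside the expression.
- integration by parts: not the fit here: there is no polynomial factor to ladder down — parts can still close the trigonometric product by recursion, though the identity rewrite is the direct route.
- a trigonometric identity: a fit — the right tool for this form.


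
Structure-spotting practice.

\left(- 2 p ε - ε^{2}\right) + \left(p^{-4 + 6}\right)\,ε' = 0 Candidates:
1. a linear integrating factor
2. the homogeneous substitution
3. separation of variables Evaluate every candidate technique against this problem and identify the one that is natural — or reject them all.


Diagnosis: the homogeneous substitution — scaling p and ε together leaves the slope fixed — it depends only on ε/p, so substitute the ratio. A Bernoulli substitution is a fair alternative on this equation directly; the homogeneous reading takes it as given.
- a linear integrating factor: the unknown enters nonlinearly (through a power, a denominator, or a transcendental function), which the linear integrating-factor recipe cannot absorb as-is — any repair would come from a preliminary substitution, not the factor.
- the homogeneous substitution — yes, a natural case for it.
- separation of variables — no algebra isolates the independent variable on one side and the unknown on the other.


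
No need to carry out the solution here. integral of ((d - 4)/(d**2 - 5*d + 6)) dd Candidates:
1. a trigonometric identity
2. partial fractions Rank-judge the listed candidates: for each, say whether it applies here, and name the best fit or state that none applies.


Verdict: partial fractions — once d**2 - 5*d + 6 is factored, each root contributes a simple-fraction term; integrate them one at a time.
- a trigonometric identity — there is no trigonometric structure at all — the integrand carries no sine or cosine to rewrite.
- partial fractions: yes, a natural case for it.


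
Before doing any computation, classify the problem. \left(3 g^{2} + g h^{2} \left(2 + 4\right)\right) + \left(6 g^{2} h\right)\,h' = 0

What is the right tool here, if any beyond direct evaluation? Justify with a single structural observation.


Best approach: the exact-equation method — because the two cross partials coincide, the form is conservative as written — recover its potential in (g, h).


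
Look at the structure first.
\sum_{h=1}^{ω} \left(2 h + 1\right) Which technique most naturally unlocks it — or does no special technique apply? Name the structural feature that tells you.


Method: no special technique — Faulhaber territory: sum each constant-multiple power of h with its closed-form formula, no trick required.


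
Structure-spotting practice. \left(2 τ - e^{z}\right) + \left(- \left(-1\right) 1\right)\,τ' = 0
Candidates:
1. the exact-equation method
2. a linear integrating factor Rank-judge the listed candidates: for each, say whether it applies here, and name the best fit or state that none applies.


Best approach: a linear integrating factor — first power of τ, nonzero forcing: the integrating-factor recipe applies verbatim with p = 2.
- the exact-equation method: exactness fails on the nose — the mixed partials do not match.
- a linear integrating factor: applies; the problem has the shape this method handles.


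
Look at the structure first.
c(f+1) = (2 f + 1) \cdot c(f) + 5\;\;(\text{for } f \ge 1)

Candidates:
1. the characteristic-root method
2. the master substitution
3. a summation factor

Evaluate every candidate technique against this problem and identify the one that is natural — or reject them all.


Verdict: a summation factor — normalize by the running product of 2 f + 1: the left side becomes a difference, and differences sum.
- the characteristic-root method: an index-dependent weight blocks the pure exponential ansatz.
- the master substitution — the recursion steps by a constant offset, so exponential reindexing is pointless.
- a summation factor — yes, a natural case for it.


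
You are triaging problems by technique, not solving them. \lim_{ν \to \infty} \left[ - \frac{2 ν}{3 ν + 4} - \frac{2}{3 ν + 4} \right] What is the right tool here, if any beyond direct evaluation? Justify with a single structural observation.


Best approach: dominant-term comparison — divide through by the highest power of ν; every lower-order term dies and the dominant terms decide the limit. As a single quotient, the ∞/∞ shape would yield to repeated differentiation as well — the growth comparison gets there in one look.


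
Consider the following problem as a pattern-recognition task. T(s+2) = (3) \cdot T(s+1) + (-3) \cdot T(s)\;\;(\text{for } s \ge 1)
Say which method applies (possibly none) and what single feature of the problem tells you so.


Technique: the characteristic-root method — try a geometric ansatz r^s: constant coefficients turn the recurrence into one polynomial equation in r.


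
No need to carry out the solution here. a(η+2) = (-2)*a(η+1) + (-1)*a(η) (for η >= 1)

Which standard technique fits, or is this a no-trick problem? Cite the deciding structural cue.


Method: the characteristic-root method — the recurrence is linear and homogeneous with constant coefficients, so the ansatz r^η turns it into a polynomial equation for r.


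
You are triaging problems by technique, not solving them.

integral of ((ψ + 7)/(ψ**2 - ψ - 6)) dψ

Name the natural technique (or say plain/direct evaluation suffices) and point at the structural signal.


Method: partial fractions — the bottom factors while the top stays lower-degree — split into simple fractions and integrate piece by piece.


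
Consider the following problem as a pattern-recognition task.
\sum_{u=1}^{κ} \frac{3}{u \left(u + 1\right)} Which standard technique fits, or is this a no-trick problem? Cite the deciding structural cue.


Diagnosis: telescoping — the denominator's roots in \frac{3}{u \left(u + 1\right)} sit an integer apart: decomposition produces a self-cancelling chain.


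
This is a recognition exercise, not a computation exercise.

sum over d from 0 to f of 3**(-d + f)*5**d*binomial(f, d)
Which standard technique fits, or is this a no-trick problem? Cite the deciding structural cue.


Technique: the binomial theorem — terms weighting binomial(f, d) against matched powers of 5 and 3 reassemble into (5 + 3)^f by the binomial theorem.


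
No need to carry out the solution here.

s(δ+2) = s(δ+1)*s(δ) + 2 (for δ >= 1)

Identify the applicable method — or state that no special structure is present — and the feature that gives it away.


Method: no special technique — the sequence value feeds back through itself nonlinearly — linear superposition fails, and every superposition-based closed form fails with it.


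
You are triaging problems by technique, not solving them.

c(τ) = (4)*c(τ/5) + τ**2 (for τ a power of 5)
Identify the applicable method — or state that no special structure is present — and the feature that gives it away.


Method: the master substitution — the argument τ/5 divides the index by 5; the standard τ = 5^m substitution converts it to a constant-shift recurrence.


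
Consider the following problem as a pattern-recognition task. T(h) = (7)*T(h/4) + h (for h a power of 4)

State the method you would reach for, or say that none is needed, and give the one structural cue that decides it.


Technique: the master substitution — treat m = log base 4 of h as the new clock: one recursion step advances m by one while h scales by 4.


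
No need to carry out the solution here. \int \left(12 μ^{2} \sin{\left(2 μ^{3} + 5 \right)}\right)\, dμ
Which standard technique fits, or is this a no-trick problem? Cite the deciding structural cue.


Best approach: u-substitution — read it as f(2 μ^{3} + 5) times a constant multiple of d(2 μ^{3} + 5): one substitution, u = 2 μ^{3} + 5, finishes it.


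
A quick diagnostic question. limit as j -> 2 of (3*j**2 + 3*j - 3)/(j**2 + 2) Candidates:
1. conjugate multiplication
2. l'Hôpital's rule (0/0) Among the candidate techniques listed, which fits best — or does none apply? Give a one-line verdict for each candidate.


Method: no special technique — the function is continuous at 2; evaluation is itself the limit, no machinery required.
- conjugate multiplication: multiplying by a conjugate would not remove any indeterminacy here.
- l'Hôpital's rule (0/0): substituting the point gives a finite value outright — there is no indeterminate clash to repair.


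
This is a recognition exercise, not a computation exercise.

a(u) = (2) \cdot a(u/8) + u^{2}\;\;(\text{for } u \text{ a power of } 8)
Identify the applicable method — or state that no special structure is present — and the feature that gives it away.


Verdict: the master substitution — the argument contracts 8-fold per step: reindex u exponentially and solve the linear recurrence in the new index.


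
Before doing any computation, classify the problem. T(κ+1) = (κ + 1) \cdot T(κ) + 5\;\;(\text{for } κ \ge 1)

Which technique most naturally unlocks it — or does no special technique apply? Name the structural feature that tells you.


Verdict: a summation factor — first-order, linear, moving coefficient κ + 1: the discrete analogue of an integrating factor handles it.


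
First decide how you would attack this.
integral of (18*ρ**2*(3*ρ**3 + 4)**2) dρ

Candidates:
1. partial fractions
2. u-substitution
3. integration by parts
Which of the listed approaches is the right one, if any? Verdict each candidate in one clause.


Technique: u-substitution — a chain-rule shadow: 18*ρ**2 alongside a function of 3*ρ**3 + 4 means u = 3*ρ**3 + 4 unwinds the composition in one step. Expanding everything out would also get there; the substitution is the systematic route.
- partial fractions: there is no rational-function structure to decompose.
- u-substitution: applies; the problem has the shape this method handles.
- integration by parts: splitting off a factor buys nothing — the integrand integrates directly without parts.


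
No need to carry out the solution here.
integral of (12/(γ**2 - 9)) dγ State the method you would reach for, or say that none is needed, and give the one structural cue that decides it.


Method: partial fractions — break γ**2 - 9 into its roots and the integral splits into logarithm-sized bites.


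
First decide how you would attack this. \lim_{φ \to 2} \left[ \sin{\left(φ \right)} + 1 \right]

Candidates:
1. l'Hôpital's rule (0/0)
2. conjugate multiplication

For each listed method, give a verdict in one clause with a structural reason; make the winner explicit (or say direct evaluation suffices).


Verdict: no special technique — nothing blocks direct substitution at 2: plug in and finish.
- l'Hôpital's rule (0/0): substituting the point produces a determinate value, not a 0 over 0 clash.
- conjugate multiplication: no divergent radical difference is present for a conjugate pair to cancel.


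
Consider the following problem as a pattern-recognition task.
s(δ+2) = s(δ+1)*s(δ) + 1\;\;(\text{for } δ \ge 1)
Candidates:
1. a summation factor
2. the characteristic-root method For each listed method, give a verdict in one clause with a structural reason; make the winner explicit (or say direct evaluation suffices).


Verdict: no special technique — the recurrence is nonlinear in the sequence terms; no linear-recurrence method fits it as written — one iterates or studies it directly.
- a summation factor — no summation factor applies — the rule is not linear in the sequence values.
- the characteristic-root method: the recursion is nonlinear in the sequence values, so no linear-modes ansatz applies.


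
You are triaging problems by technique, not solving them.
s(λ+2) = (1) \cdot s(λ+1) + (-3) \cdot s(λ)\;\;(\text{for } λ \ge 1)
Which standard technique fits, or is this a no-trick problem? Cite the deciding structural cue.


Verdict: the characteristic-root method — every coefficient is a fixed number and the forcing is zero — substitute r^λ and read off the root equation.


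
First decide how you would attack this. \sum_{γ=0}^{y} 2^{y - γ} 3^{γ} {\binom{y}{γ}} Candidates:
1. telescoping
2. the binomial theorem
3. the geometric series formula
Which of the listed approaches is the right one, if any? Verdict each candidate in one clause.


Technique: the binomial theorem — binomial coefficients against complementary powers of 3 and 2: recognize the binomial expansion and resum.
- telescoping: neither a shifted-difference shape nor integer-spaced poles are present.
- the binomial theorem: yes, a natural case for it.
- the geometric series formula — dividing successive terms gives an index-dependent quantity, not a constant.


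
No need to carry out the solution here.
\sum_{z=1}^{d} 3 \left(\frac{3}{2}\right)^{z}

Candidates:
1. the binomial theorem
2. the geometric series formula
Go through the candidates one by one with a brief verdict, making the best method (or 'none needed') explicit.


Technique: the geometric series formula — each summand is the previous one scaled by \frac{3}{2}; that constant multiplier is itself the geometric structure.
- the binomial theorem — there is no pair of bases whose matched powers would reassemble into a single binomial power.
- the geometric series formula — applicable, and directly so.


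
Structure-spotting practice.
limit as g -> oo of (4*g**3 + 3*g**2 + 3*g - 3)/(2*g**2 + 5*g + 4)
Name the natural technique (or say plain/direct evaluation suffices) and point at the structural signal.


Verdict: dominant-term comparison — at large g only the top-degree terms survive; compare the leading terms and the limit falls out. As a single quotient, the ∞/∞ shape would yield to repeated differentiation as well — the growth comparison gets there in one look.


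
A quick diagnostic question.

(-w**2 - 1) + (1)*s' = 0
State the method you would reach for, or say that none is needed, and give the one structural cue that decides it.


Verdict: no special technique — the slope is a pure function of w; integrate both sides and be done.


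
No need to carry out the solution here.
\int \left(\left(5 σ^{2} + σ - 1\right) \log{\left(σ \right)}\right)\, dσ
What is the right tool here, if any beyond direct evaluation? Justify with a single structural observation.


Technique: integration by parts — choose u = \log{\left(σ \right)}: one derivative turns the logarithm algebraic, and the remaining factor 5 σ^{2} + σ - 1 integrates term by term under the power rule.


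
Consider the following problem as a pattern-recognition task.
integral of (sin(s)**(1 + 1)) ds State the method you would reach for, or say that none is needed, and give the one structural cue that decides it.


Technique: a trigonometric identity — even powers like sin(s)**(1 + 1) never integrate directly; the half-angle identity lowers the degree first.


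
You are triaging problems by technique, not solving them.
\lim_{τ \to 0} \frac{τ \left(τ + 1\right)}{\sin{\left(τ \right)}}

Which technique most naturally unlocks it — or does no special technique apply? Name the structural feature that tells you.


Method: l'Hôpital's rule (0/0) — substituting 0 gives 0 over 0; differentiate top and bottom once and re-evaluate. A local series expansion at the point resolves it as well; the rule is the packaged version of that step.


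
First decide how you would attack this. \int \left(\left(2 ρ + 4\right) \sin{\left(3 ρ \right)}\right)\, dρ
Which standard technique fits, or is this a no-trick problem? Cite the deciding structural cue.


Method: integration by parts — a polynomial 2 ρ + 4 against the kernel \sin{\left(3 ρ \right)} is the signature bounded-ladder case for integration by parts.


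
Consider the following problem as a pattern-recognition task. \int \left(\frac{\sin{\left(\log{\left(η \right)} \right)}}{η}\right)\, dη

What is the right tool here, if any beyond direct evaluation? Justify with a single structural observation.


Best approach: u-substitution — collected, the integrand has one factor that is, up to a constant, the derivative of an inner expression the rest depends on — substitute for that inner expression.


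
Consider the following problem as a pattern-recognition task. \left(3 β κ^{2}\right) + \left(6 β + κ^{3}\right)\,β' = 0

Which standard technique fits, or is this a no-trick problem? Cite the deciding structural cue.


Verdict: the exact-equation method — the mixed-partials test passes for 3 β κ^{2} and 6 β + κ^{3}, so a potential function exists as presented.


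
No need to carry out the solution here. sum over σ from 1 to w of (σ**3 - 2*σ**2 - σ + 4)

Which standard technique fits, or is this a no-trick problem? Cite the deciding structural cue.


Technique: no special technique — Faulhaber territory: sum each constant-multiple power of σ with its closed-form formula, no trick required.


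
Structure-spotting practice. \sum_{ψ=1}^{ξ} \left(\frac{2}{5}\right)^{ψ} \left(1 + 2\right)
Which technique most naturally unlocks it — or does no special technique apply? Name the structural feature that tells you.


Method: the geometric series formula — the ratio of consecutive terms is the constant \frac{2}{5}, independent of the index — a geometric sum.


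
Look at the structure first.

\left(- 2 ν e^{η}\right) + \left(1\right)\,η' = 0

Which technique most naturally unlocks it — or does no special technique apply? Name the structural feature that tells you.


Diagnosis: separation of variables — separating collects all η-dependence with the derivative and leaves all ν-dependence opposite: variables separate.


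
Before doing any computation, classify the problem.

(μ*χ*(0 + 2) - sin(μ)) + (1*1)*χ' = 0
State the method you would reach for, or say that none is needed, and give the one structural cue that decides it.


Technique: a linear integrating factor — linear in the unknown with genuine forcing: multiply through by the exponential of the integrated coefficient and the left side closes into one derivative.


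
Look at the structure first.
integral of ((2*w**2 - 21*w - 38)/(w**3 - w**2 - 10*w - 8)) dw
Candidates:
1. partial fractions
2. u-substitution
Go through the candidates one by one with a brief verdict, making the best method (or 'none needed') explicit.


Best approach: partial fractions — the bottom factors while the top stays lower-degree — split into simple fractions and integrate piece by piece.
- partial fractions: applies; the problem has the shape this method handles.
- u-substitution: no subexpression of the integrand pairs with its own derivative as a factor — individual terms may offer their own substitutions, but any change of variable covering the whole integral would have to be constructed from outside the expression.


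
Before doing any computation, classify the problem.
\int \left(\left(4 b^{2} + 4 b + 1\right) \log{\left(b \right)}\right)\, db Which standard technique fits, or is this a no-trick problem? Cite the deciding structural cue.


Technique: integration by parts — with u = \log{\left(b \right)} the logarithm disappears after one differentiation, leaving a power-rule integral.


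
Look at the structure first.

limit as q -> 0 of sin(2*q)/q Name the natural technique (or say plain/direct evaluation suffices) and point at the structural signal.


Verdict: l'Hôpital's rule (0/0) — plug in 0: top and bottom both hit zero, so differentiate each and retry. Known elementary limits would finish this too — the rule just bypasses the case analysis.


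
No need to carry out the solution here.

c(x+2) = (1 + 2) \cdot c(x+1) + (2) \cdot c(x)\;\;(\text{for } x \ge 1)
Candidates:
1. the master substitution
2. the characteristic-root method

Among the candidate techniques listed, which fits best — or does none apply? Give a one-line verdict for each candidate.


Best approach: the characteristic-root method — constant coefficients and linearity mean the ansatz r^x reduces it to solving the characteristic polynomial.
- the master substitution — the recursion shifts the index rather than dividing it.
- the characteristic-root method: yes, a natural case for it.


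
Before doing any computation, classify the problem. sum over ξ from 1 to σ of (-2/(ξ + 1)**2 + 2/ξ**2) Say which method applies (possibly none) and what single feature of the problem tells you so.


Best approach: telescoping — write out three consecutive terms and watch the interior cancel: the advanced copy one term subtracts reappears as the very next term's leading piece, pair after pair.


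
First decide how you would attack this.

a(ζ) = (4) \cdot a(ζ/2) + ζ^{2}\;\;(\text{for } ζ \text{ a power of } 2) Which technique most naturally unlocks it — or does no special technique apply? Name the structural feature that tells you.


Verdict: the master substitution — treat m = log base 2 of ζ as the new clock: one recursion step advances m by one while ζ scales by 2.


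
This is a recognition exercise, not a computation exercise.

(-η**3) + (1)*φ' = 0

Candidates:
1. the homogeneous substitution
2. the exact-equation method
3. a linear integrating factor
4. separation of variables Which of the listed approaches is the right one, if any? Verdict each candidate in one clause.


Verdict: no special technique — solved for the derivative, φ never appears on the right — this is a direct integration in η, not a differential-equations problem at heart.
- the homogeneous substitution — solved for the derivative, the right side changes under joint scaling of the two variables.
- the exact-equation method: no dependence on the unknown anywhere: exactness is a label without content here.
- a linear integrating factor: with the unknown absent the integrating factor is a formality; direct integration is the working structure.
- separation of variables: with no unknown in the slope, separating variables is a formality — the equation integrates directly.


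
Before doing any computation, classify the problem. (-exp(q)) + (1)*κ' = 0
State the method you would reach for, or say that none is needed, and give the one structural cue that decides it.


Diagnosis: no special technique — solved for the derivative, κ never appears on the right — this is a direct integration in q, not a differential-equations problem at heart.


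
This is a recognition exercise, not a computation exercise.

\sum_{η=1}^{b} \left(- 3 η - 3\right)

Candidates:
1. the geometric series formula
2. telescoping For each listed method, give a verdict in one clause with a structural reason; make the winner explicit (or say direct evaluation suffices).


Diagnosis: no special technique — Faulhaber territory: sum each constant-multiple power of η with its closed-form formula, no trick required.
- the geometric series formula: the term-to-term ratio drifts with the index — the one thing the geometric formula cannot absorb.
- telescoping — in the displayed form, no term reappears at a neighboring index to cancel against.


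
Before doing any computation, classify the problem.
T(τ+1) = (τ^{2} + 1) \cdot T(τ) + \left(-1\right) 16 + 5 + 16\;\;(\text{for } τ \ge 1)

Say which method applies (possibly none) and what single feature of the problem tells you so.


Method: a summation factor — because the multiplier τ^{2} + 1 is index-dependent, divide through by its running product and sum the resulting differences.


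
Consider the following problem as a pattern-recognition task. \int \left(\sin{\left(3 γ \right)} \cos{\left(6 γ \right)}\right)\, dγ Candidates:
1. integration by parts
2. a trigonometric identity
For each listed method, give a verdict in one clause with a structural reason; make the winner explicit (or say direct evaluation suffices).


Verdict: a trigonometric identity — mixed-frequency products such as \sin{\left(3 γ \right)} \cos{\left(6 γ \right)} are designed for the product-to-sum formula.
- integration by parts: not the fit here: there is no polynomial factor to ladder down — parts can still close the trigonometric product by recursion, though the identity rewrite is the direct route.
- a trigonometric identity: yes — fits the structure here.


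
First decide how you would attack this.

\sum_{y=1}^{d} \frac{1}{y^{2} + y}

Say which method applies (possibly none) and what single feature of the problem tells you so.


Verdict: telescoping — integer-spaced poles in \frac{1}{y^{2} + y} are the telescoping signature in disguise.


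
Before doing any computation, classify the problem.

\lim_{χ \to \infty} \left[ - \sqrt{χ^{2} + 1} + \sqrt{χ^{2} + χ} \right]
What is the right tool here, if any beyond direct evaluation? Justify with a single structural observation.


Diagnosis: conjugate multiplication — \sqrt{χ^{2} + χ} and \sqrt{χ^{2} + 1} both blow up, but their difference is tame once the conjugate rationalizes it.


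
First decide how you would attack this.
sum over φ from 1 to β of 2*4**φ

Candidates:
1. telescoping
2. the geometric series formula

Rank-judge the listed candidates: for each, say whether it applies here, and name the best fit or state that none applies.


Method: the geometric series formula — check a ratio of consecutive terms: it is 4, independent of the index, so the geometric formula closes the sum.
- telescoping: computed from the summand as displayed, the partial sums build up without the pairwise collapse telescoping exploits.
- the geometric series formula: applies; the problem has the shape this method handles.


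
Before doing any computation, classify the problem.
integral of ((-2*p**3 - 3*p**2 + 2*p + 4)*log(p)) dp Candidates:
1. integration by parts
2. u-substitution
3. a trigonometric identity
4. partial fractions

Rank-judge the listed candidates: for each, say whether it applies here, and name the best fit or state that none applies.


Diagnosis: integration by parts — take log(p) as the piece to differentiate: what remains is a power-rule integral in disguise.
- integration by parts: a fit — the right tool for this form.
- u-substitution — no subexpression of the integrand pairs with its own derivative as a factor — individual terms may offer their own substitutions, but any change of variable covering the whole integral would have to be constructed from outside the expression.
- a trigonometric identity: with no trigonometric functions present, identity rewriting has no target.
- partial fractions: there is no rational-function structure to decompose.


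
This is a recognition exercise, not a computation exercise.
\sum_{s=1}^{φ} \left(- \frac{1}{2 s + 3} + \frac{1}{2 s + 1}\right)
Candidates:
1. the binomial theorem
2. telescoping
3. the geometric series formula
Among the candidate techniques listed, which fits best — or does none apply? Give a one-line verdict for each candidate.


Best approach: telescoping — a difference of consecutive values of one function (\frac{1}{2 s + 1} at one index and the next) — telescoping by construction.
- the binomial theorem: the terms do not reassemble into a binomial power.
- telescoping — a fit — the right tool for this form.
- the geometric series formula — there is no constant term-to-term ratio.


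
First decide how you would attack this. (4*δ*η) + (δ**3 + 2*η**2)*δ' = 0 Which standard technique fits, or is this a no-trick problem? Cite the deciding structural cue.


Diagnosis: the exact-equation method — d/dδ of 4*δ*η equals d/dη of δ**3 + 2*η**2: the form is a total differential of one potential — integrate it exactly.


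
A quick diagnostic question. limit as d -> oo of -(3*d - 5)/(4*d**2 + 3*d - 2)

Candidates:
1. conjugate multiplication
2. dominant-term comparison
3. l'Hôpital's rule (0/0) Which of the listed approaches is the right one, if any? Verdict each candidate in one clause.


Verdict: dominant-term comparison — at large d only the top-degree terms survive; compare the leading terms and the limit falls out.
- conjugate multiplication: no divergent radical difference is present for a conjugate pair to cancel.
- dominant-term comparison: applicable, and directly so.
- l'Hôpital's rule (0/0): no 0/0 form appears: written as one quotient, top and bottom both grow without bound, and the ratio is decided by their leading terms.


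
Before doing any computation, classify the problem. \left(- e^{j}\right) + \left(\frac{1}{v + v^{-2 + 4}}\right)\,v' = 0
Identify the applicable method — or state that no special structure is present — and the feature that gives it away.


Verdict: separation of variables — solved for the derivative, the right side splits multiplicatively into a function of each variable alone — divide and integrate each side. A Bernoulli substitution applies to this equation as given; separation takes the same equation in its displayed form.


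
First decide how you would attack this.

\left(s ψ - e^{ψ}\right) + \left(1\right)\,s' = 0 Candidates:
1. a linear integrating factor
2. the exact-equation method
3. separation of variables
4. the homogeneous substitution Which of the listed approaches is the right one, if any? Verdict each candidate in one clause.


Best approach: a linear integrating factor — s enters only linearly with coefficient ψ; multiply by exp of the integral of ψ and the left side becomes one derivative.
- a linear integrating factor: yes — fits the structure here.
- the exact-equation method: no potential function has this form as its differential, as written.
- separation of variables — the two dependences do not factor apart.
- the homogeneous substitution: the ratio substitution does not collapse this equation.


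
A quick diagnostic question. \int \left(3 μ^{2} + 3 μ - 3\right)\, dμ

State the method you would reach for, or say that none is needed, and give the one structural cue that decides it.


Method: no special technique — the integrand is a sum of constant multiples of powers of μ — integrate term by term.


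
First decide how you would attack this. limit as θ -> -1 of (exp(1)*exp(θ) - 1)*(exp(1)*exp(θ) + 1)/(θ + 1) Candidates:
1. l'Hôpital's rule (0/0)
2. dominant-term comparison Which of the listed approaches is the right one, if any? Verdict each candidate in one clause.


Best approach: l'Hôpital's rule (0/0) — numerator and denominator both vanish at -1 — a genuine 0/0 form, which is exactly when l'Hôpital applies. A local series expansion at the point resolves it as well; the rule is the packaged version of that step.
- l'Hôpital's rule (0/0): yes — fits the structure here.
- dominant-term comparison: this is not a rational comparison of growth rates at infinity.


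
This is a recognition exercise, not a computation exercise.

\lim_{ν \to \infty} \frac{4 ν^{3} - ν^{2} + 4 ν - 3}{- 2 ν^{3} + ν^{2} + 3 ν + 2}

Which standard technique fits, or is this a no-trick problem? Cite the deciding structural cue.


Verdict: dominant-term comparison — divide by the highest power of ν present: lower-order terms vanish and the dominant ratio remains. As a single quotient, the ∞/∞ shape would yield to repeated differentiation as well — the growth comparison gets there in one look.


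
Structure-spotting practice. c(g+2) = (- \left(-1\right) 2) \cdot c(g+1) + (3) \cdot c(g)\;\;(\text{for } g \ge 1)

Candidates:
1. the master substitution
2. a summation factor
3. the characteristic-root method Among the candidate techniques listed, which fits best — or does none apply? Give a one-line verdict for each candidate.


Best approach: the characteristic-root method — this is the constant-coefficient homogeneous case — the whole solution in g reduces to a polynomial's roots.
- the master substitution: with no divided-index recursive call, reindexing by powers of a base buys nothing.
- a summation factor — a summation factor telescopes one-step recursions; this one carries higher-order memory.
- the characteristic-root method: applicable, and directly so.


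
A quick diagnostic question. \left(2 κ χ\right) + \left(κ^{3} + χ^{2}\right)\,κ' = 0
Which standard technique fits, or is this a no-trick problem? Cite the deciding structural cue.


Technique: the exact-equation method — equality of cross partials is the green light — assemble the potential function term by term.


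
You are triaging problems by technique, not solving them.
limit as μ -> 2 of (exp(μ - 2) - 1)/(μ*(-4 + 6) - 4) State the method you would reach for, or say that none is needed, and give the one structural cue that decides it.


Verdict: l'Hôpital's rule (0/0) — both numerator and denominator vanish at 2: the genuine 0/0 indeterminate that l'Hôpital exists for. Known elementary limits would finish this too — the rule just bypasses the case analysis.


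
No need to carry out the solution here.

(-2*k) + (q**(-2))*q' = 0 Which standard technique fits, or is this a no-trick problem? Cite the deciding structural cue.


Method: separation of variables — solved for the derivative, the right side splits multiplicatively into a function of each variable alone — divide and integrate each side. The equation is exact as it stands too — a potential function exists — though separation reads the split structure directly.


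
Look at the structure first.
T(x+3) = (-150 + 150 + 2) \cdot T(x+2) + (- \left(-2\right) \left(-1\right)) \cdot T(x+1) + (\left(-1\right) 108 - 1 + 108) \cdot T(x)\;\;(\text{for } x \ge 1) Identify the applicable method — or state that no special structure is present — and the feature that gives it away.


Best approach: the characteristic-root method — the recurrence is linear and homogeneous with constant coefficients, so the ansatz r^x turns it into a polynomial equation for r.
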